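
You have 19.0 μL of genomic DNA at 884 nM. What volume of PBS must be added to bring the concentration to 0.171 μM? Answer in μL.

79.2 μL

0.171 μM = 171 nM.
V₂ = C₁V₁/C₂ = 884 × 19.0 / 171 = 98.2 μL.
Diluent to add = V₂ − V₁ = 98.2 − 19.0 = 79.2 μL.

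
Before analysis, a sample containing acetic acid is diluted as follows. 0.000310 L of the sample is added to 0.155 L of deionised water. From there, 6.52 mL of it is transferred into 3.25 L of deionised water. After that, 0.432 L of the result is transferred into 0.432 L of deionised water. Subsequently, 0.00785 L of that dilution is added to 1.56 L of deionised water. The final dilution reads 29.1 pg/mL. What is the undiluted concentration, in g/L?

Overall dilution factor = 501 × 499.5 × 2 × 199.7 = 10.00 × 10⁷.
Original = 29.1 pg/mL × 10.00 × 10⁷ = 2.91 × 10⁹ pg/mL = 2.91 g/L.

2.91 g/L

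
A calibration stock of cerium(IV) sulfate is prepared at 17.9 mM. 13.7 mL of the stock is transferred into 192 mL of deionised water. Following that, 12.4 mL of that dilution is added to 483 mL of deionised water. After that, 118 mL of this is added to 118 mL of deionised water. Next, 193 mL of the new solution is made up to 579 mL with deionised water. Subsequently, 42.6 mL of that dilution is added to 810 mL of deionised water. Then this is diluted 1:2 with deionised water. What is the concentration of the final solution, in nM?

124 nM

Overall dilution factor = 15.01 × 39.95 × 2 × 3 × 20.01 × 2 = 1.44 × 10⁵.
17.9 mM / 1.44 × 10⁵ = 1.24 × 10⁻⁴ mM = 124 nM.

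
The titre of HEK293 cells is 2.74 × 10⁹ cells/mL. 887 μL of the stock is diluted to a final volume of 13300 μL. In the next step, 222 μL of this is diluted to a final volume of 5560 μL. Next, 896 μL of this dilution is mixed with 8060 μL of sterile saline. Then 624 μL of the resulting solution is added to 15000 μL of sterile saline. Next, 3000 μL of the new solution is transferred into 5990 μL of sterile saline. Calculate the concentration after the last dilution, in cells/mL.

Overall dilution factor = 14.99 × 25.05 × 9.996 × 25.04 × 2.997 = 2.82 × 10⁵.
2.74 × 10⁹ cells/mL / 2.82 × 10⁵ = 9730 cells/mL.

9730 cells/mL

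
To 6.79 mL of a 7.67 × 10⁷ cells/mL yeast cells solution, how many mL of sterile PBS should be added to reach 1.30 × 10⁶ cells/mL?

V₂ = C₁V₁/C₂ = 7.67 × 10⁷ × 6.79 / 1.30 × 10⁶ = 401 mL.
Diluent to add = V₂ − V₁ = 401 − 6.79 = 394 mL.

394 mL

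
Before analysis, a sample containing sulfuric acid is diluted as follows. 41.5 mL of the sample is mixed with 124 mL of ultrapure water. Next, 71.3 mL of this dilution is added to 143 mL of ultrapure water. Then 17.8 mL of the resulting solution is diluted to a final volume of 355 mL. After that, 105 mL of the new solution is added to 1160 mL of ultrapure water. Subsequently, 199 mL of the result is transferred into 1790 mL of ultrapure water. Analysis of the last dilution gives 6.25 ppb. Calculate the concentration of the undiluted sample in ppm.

180 ppm

Overall dilution factor = 3.988 × 3.006 × 19.94 × 12.05 × 9.995 = 2.88 × 10⁴.
Original = 6.25 ppb × 2.88 × 10⁴ = 1.80 × 10⁵ ppb = 180 ppm.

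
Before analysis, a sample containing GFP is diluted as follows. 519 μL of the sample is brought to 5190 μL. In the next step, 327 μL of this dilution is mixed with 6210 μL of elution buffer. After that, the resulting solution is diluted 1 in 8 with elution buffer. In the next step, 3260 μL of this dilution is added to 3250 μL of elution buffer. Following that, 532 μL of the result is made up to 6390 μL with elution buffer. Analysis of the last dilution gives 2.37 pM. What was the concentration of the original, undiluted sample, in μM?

Overall dilution factor = 10 × 19.99 × 8 × 1.997 × 12.01 = 3.84 × 10⁴.
Original = 2.37 pM × 3.84 × 10⁴ = 9.09 × 10⁴ pM = 0.0909 μM.

0.0909 μM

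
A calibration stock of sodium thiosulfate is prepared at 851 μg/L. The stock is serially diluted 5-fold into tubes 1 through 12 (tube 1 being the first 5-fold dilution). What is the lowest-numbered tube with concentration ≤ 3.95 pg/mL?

tube 8

Tube n has concentration 851 μg/L / 5ⁿ.
Need 5ⁿ ≥ 851 μg/L / 3.95 pg/mL = 2.15 × 10⁵, so n ≥ 7.63.
First such tube: n = 8.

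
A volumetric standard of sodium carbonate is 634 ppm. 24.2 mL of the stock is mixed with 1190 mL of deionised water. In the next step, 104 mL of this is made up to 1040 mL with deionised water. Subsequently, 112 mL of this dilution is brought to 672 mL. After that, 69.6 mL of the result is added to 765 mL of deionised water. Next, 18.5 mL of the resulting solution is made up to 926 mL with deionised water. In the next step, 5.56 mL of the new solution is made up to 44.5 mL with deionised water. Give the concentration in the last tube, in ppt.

Overall dilution factor = 50.17 × 10 × 6 × 11.99 × 50.05 × 8.004 = 1.45 × 10⁷.
634 ppm / 1.45 × 10⁷ = 4.38 × 10⁻⁵ ppm = 43.8 ppt.

43.8 ppt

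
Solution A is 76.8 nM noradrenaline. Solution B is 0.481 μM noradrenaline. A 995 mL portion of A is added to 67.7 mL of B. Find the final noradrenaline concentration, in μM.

C_B = 0.481 μM = 481 nM.
C_mix = (C_A·V_A + C_B·V_B)/(V_A + V_B) = (76.8×995 + 481×67.7) / 1063 = 103 nM = 0.103 μM.

0.103 μM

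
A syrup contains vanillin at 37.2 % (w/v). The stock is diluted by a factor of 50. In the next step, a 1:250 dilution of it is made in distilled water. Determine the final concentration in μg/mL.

Overall dilution factor = 50 × 250 = 1.25 × 10⁴.
37.2 % (w/v) / 1.25 × 10⁴ = 2.98 × 10⁻³ % (w/v) = 29.8 μg/mL.

29.8 μg/mL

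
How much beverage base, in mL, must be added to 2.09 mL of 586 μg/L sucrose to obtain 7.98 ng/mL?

151 mL

7.98 ng/mL = 7.98 μg/L.
V₂ = C₁V₁/C₂ = 586 × 2.09 / 7.98 = 153 mL.
Diluent to add = V₂ − V₁ = 153 − 2.09 = 151 mL.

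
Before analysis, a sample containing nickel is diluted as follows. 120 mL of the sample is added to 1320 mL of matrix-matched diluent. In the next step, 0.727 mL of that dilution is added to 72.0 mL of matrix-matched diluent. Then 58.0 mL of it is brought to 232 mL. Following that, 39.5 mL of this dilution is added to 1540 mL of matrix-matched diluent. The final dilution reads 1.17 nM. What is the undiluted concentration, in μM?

225 μM

Overall dilution factor = 12 × 100.0 × 4 × 39.99 = 1.92 × 10⁵.
Original = 1.17 nM × 1.92 × 10⁵ = 2.25 × 10⁵ nM = 225 μM.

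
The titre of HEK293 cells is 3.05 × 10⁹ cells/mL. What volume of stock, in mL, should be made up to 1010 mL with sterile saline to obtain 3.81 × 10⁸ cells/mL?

V₁ = C₂V₂/C₁ = 3.81 × 10⁸ × 1010 / 3.05 × 10⁹ = 126 mL.

126 mL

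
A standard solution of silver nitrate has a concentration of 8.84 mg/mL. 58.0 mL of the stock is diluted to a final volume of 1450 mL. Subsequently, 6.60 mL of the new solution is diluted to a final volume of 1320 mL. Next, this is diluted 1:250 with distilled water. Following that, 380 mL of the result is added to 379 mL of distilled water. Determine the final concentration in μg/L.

Overall dilution factor = 25 × 200 × 250 × 1.997 = 2.50 × 10⁶.
8.84 mg/mL / 2.50 × 10⁶ = 3.54 × 10⁻⁶ mg/mL = 3.54 μg/L.

3.54 μg/L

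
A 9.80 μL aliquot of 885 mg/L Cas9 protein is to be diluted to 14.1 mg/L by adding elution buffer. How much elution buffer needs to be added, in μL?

V₂ = C₁V₁/C₂ = 885 × 9.80 / 14.1 = 615 μL.
Diluent to add = V₂ − V₁ = 615 − 9.80 = 605 μL.

605 μL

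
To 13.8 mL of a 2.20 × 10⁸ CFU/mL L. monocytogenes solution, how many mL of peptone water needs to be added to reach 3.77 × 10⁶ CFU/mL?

792 mL

V₂ = C₁V₁/C₂ = 2.20 × 10⁸ × 13.8 / 3.77 × 10⁶ = 805 mL.
Diluent to add = V₂ − V₁ = 805 − 13.8 = 792 mL.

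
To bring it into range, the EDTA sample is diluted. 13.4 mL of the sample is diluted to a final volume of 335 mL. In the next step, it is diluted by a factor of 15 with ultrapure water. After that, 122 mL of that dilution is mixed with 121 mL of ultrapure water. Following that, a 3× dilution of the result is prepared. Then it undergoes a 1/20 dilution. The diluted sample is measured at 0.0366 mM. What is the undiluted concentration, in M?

Overall dilution factor = 25 × 15 × 1.992 × 3 × 20 = 4.48 × 10⁴.
Original = 0.0366 mM × 4.48 × 10⁴ = 1640 mM = 1.64 M.

1.64 M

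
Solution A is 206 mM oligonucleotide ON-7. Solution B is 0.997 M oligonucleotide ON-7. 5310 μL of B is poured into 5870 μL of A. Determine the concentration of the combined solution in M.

0.582 M

C_B = 0.997 M = 997 mM.
C_mix = (C_A·V_A + C_B·V_B)/(V_A + V_B) = (206×5870 + 997×5310) / 11180 = 582 mM = 0.582 M.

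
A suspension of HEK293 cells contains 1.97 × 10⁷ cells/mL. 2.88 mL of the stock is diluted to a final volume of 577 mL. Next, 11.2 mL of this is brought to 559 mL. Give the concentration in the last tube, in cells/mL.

Overall dilution factor = 200.3 × 49.91 = 9999.
1.97 × 10⁷ cells/mL / 9999 = 1970 cells/mL.

1970 cells/mL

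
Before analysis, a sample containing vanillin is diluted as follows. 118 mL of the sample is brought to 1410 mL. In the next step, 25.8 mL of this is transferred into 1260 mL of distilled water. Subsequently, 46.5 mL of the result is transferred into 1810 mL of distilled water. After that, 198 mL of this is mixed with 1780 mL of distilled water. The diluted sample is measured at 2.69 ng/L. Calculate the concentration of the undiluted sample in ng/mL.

Overall dilution factor = 11.95 × 49.84 × 39.92 × 9.990 = 2.38 × 10⁵.
Original = 2.69 ng/L × 2.38 × 10⁵ = 6.39 × 10⁵ ng/L = 639 ng/mL.

639 ng/mL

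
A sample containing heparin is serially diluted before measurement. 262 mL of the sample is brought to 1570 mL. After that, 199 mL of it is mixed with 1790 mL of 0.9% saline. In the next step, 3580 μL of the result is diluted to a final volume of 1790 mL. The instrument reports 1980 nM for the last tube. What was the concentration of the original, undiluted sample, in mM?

59.3 mM

Overall dilution factor = 5.992 × 9.995 × 500 = 2.99 × 10⁴.
Original = 1980 nM × 2.99 × 10⁴ = 5.93 × 10⁷ nM = 59.3 mM.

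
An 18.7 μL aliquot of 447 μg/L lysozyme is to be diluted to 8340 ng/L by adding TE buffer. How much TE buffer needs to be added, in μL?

8340 ng/L = 8.34 μg/L.
V₂ = C₁V₁/C₂ = 447 × 18.7 / 8.34 = 1002 μL.
Diluent to add = V₂ − V₁ = 1002 − 18.7 = 984 μL.

984 μL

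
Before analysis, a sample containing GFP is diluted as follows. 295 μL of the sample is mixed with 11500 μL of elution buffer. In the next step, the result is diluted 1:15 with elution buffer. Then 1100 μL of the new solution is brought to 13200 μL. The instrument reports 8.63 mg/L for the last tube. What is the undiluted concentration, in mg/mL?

Overall dilution factor = 39.98 × 15 × 12 = 7197.
Original = 8.63 mg/L × 7197 = 6.21 × 10⁴ mg/L = 62.1 mg/mL.

62.1 mg/mL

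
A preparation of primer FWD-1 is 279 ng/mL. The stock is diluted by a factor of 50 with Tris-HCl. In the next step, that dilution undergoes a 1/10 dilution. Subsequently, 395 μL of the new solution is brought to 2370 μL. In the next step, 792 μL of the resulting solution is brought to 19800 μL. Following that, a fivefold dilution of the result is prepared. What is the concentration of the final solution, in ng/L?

0.744 ng/L

Overall dilution factor = 50 × 10 × 6 × 25 × 5 = 3.75 × 10⁵.
279 ng/mL / 3.75 × 10⁵ = 7.44 × 10⁻⁴ ng/mL = 0.744 ng/L.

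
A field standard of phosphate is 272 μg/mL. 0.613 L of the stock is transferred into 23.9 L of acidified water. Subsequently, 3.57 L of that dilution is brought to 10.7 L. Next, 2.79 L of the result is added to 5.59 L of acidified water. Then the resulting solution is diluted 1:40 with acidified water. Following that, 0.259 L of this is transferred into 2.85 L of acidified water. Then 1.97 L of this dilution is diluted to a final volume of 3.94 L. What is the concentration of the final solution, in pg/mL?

787 pg/mL

Overall dilution factor = 39.99 × 2.997 × 3.004 × 40 × 12.00 × 2 = 3.46 × 10⁵.
272 μg/mL / 3.46 × 10⁵ = 7.87 × 10⁻⁴ μg/mL = 787 pg/mL.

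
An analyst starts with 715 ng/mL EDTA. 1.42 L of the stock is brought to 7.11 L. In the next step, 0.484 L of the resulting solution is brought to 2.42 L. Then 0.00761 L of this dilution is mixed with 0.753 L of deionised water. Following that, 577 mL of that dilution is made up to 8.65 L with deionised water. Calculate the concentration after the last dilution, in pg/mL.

19.1 pg/mL

Overall dilution factor = 5.007 × 5 × 99.95 × 14.99 = 3.75 × 10⁴.
715 ng/mL / 3.75 × 10⁴ = 0.0191 ng/mL = 19.1 pg/mL.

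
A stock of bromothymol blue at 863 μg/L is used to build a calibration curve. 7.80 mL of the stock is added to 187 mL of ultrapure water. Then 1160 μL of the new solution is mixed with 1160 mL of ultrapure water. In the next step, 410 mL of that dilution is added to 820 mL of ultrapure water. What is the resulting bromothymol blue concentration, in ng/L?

11.5 ng/L

Overall dilution factor = 24.97 × 1001 × 3 = 7.50 × 10⁴.
863 μg/L / 7.50 × 10⁴ = 0.0115 μg/L = 11.5 ng/L.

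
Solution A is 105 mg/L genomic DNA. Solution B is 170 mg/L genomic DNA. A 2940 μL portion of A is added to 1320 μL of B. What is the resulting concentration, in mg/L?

C_mix = (C_A·V_A + C_B·V_B)/(V_A + V_B) = (105×2940 + 170×1320) / 4260 = 125 mg/L.

125 mg/L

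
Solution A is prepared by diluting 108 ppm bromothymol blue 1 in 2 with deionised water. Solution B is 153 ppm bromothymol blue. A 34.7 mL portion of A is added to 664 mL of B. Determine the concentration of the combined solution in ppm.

148 ppm

C_A = 108 ppm / 2 = 54.0 ppm.
C_mix = (C_A·V_A + C_B·V_B)/(V_A + V_B) = (54.0×34.7 + 153×664) / 698.7 = 148 ppm.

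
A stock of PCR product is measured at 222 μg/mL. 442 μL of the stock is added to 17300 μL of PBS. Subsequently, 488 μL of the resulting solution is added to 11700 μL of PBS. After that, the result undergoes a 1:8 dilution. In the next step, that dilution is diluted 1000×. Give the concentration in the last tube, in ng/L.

27.7 ng/L

Overall dilution factor = 40.14 × 24.98 × 8 × 1000 = 8.02 × 10⁶.
222 μg/mL / 8.02 × 10⁶ = 2.77 × 10⁻⁵ μg/mL = 27.7 ng/L.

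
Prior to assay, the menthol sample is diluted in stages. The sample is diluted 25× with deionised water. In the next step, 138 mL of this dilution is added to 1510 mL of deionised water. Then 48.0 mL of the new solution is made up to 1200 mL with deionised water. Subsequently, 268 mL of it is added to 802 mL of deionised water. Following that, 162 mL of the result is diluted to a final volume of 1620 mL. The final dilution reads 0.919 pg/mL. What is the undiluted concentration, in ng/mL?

Overall dilution factor = 25 × 11.94 × 25 × 3.993 × 10 = 2.98 × 10⁵.
Original = 0.919 pg/mL × 2.98 × 10⁵ = 2.74 × 10⁵ pg/mL = 274 ng/mL.

274 ng/mL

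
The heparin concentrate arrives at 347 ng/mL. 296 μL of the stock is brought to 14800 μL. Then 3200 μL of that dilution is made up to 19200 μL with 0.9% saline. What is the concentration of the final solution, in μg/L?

Overall dilution factor = 50 × 6 = 300.
347 ng/mL / 300 = 1.16 ng/mL = 1.16 μg/L.

1.16 μg/L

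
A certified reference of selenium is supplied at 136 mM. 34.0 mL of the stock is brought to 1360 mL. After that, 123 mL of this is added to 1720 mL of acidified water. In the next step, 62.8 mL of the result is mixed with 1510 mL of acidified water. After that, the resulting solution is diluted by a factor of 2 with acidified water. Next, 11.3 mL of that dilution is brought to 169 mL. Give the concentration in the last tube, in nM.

Overall dilution factor = 40 × 14.98 × 25.04 × 2 × 14.96 = 4.49 × 10⁵.
136 mM / 4.49 × 10⁵ = 3.03 × 10⁻⁴ mM = 303 nM.

303 nM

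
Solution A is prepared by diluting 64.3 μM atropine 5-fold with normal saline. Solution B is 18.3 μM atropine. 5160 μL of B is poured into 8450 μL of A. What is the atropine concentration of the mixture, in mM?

0.0149 mM

C_A = 64.3 μM / 5 = 12.9 μM.
C_mix = (C_A·V_A + C_B·V_B)/(V_A + V_B) = (12.9×8450 + 18.3×5160) / 13610 = 14.9 μM = 0.0149 mM.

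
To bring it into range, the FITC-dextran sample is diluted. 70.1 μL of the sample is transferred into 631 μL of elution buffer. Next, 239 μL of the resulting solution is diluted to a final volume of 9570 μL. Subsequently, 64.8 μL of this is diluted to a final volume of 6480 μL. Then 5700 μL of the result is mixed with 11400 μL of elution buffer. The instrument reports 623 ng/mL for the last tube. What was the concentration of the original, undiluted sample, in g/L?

Overall dilution factor = 10.00 × 40.04 × 100 × 3 = 1.20 × 10⁵.
Original = 623 ng/mL × 1.20 × 10⁵ = 7.48 × 10⁷ ng/mL = 74.8 g/L.

74.8 g/L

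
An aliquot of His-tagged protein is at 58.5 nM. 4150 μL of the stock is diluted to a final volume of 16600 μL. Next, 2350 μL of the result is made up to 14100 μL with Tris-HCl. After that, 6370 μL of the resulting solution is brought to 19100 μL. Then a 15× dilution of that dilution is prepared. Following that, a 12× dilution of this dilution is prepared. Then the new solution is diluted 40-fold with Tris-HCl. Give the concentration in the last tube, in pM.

0.113 pM

Overall dilution factor = 4 × 6 × 2.998 × 15 × 12 × 40 = 5.18 × 10⁵.
58.5 nM / 5.18 × 10⁵ = 1.13 × 10⁻⁴ nM = 0.113 pM.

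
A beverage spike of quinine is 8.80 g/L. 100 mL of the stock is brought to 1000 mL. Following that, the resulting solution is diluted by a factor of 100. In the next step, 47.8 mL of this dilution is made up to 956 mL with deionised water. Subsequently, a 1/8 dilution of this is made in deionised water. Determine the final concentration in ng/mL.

55.0 ng/mL

Overall dilution factor = 10 × 100 × 20 × 8 = 1.60 × 10⁵.
8.80 g/L / 1.60 × 10⁵ = 5.50 × 10⁻⁵ g/L = 55.0 ng/mL.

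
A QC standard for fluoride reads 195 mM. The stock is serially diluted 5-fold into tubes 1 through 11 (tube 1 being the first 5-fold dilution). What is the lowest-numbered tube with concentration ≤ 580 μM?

tube 4

Tube n has concentration 195 mM / 5ⁿ.
Need 5ⁿ ≥ 195 mM / 580 μM = 336, so n ≥ 3.61.
First such tube: n = 4.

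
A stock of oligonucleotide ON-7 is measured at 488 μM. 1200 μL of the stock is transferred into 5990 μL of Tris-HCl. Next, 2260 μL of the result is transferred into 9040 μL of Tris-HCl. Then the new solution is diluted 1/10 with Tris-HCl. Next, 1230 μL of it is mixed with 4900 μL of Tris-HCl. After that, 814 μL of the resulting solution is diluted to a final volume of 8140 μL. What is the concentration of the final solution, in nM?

Overall dilution factor = 5.992 × 5 × 10 × 4.984 × 10 = 1.49 × 10⁴.
488 μM / 1.49 × 10⁴ = 0.0327 μM = 32.7 nM.

32.7 nM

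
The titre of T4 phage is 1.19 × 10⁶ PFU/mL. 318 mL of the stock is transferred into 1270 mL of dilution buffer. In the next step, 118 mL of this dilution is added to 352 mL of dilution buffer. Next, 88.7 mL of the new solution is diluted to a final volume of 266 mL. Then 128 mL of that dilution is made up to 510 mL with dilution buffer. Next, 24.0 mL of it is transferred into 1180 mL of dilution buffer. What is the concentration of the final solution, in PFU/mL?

99.8 PFU/mL

Overall dilution factor = 4.994 × 3.983 × 2.999 × 3.984 × 50.17 = 1.19 × 10⁴.
1.19 × 10⁶ PFU/mL / 1.19 × 10⁴ = 99.8 PFU/mL.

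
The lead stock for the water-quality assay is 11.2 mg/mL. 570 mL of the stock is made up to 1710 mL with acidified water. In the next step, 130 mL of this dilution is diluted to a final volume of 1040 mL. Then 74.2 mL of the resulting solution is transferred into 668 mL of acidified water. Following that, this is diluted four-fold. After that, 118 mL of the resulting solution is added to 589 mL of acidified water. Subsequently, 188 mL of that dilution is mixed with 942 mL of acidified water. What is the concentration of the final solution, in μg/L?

Overall dilution factor = 3 × 8 × 10.00 × 4 × 5.992 × 6.011 = 3.46 × 10⁴.
11.2 mg/mL / 3.46 × 10⁴ = 3.24 × 10⁻⁴ mg/mL = 324 μg/L.

324 μg/L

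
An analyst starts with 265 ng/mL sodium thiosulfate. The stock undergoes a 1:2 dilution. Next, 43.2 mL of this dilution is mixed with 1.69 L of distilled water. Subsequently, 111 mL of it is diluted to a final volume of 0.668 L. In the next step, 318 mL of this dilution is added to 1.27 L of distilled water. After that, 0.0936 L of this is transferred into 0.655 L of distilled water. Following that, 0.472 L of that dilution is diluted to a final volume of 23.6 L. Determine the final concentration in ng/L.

0.275 ng/L

Overall dilution factor = 2 × 40.12 × 6.018 × 4.994 × 7.998 × 50 = 9.64 × 10⁵.
265 ng/mL / 9.64 × 10⁵ = 2.75 × 10⁻⁴ ng/mL = 0.275 ng/L.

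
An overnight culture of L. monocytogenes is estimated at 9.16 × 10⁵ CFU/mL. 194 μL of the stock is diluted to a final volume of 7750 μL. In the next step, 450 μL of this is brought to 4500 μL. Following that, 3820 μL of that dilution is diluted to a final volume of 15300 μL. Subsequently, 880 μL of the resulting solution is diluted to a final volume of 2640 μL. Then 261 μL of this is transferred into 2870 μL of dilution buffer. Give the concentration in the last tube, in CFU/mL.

15.9 CFU/mL

Overall dilution factor = 39.95 × 10 × 4.005 × 3 × 12.00 = 5.76 × 10⁴.
9.16 × 10⁵ CFU/mL / 5.76 × 10⁴ = 15.9 CFU/mL.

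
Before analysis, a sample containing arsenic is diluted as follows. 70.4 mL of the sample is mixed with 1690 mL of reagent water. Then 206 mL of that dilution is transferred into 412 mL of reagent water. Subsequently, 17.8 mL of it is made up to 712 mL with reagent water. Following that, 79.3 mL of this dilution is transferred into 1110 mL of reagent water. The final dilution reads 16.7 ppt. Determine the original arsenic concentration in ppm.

Overall dilution factor = 25.01 × 3 × 40 × 15.00 = 4.50 × 10⁴.
Original = 16.7 ppt × 4.50 × 10⁴ = 7.52 × 10⁵ ppt = 0.752 ppm.

0.752 ppm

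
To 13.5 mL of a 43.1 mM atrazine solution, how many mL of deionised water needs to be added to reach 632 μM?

632 μM = 0.632 mM.
V₂ = C₁V₁/C₂ = 43.1 × 13.5 / 0.632 = 921 mL.
Diluent to add = V₂ − V₁ = 921 − 13.5 = 907 mL.

907 mL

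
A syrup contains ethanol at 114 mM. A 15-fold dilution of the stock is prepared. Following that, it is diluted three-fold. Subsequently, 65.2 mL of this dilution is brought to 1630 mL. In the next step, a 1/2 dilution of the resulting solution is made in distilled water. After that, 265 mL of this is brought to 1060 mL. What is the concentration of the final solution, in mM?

0.0127 mM

Overall dilution factor = 15 × 3 × 25 × 2 × 4 = 9000.
114 mM / 9000 = 0.0127 mM.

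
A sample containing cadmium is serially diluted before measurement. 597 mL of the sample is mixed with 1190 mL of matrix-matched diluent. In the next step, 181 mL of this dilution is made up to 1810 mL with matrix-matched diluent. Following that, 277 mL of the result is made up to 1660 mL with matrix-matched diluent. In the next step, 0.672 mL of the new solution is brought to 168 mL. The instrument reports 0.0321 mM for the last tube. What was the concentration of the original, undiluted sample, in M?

Overall dilution factor = 2.993 × 10 × 5.993 × 250 = 4.48 × 10⁴.
Original = 0.0321 mM × 4.48 × 10⁴ = 1440 mM = 1.44 M.

1.44 M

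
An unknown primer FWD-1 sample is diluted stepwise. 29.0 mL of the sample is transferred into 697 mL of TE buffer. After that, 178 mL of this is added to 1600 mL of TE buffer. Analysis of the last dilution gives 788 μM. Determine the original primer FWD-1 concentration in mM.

Overall dilution factor = 25.03 × 9.989 = 250.
Original = 788 μM × 250 = 1.97 × 10⁵ μM = 197 mM.

197 mM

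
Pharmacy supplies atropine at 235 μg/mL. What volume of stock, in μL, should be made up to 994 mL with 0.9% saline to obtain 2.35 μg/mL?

9940 μL

V₁ = C₂V₂/C₁ = 2.35 × 994 / 235 = 9.94 mL = 9940 μL.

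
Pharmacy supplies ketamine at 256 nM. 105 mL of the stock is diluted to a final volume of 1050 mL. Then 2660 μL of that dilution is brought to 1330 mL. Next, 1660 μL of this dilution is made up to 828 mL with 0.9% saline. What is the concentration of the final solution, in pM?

Overall dilution factor = 10 × 500 × 498.8 = 2.49 × 10⁶.
256 nM / 2.49 × 10⁶ = 1.03 × 10⁻⁴ nM = 0.103 pM.

0.103 pM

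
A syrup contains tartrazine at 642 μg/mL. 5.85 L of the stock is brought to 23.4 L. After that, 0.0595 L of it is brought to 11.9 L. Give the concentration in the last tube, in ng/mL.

Overall dilution factor = 4 × 200 = 800.
642 μg/mL / 800 = 0.802 μg/mL = 802 ng/mL.

802 ng/mL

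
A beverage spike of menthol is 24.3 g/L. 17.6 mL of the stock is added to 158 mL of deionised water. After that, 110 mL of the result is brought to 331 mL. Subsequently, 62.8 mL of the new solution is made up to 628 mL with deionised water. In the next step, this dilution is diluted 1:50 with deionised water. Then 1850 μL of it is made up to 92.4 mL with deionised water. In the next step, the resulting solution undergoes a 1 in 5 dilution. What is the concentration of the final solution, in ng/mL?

6.48 ng/mL

Overall dilution factor = 9.977 × 3.009 × 10 × 50 × 49.95 × 5 = 3.75 × 10⁶.
24.3 g/L / 3.75 × 10⁶ = 6.48 × 10⁻⁶ g/L = 6.48 ng/mL.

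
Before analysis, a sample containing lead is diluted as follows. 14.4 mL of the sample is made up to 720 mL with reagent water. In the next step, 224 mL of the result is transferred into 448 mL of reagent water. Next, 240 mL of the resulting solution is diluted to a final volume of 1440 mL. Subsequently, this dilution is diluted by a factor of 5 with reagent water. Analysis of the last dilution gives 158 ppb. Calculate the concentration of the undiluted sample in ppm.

Overall dilution factor = 50 × 3 × 6 × 5 = 4500.
Original = 158 ppb × 4500 = 7.11 × 10⁵ ppb = 711 ppm.

711 ppm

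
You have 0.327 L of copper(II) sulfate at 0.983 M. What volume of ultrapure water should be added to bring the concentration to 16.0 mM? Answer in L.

16.0 mM = 0.0160 M.
V₂ = C₁V₁/C₂ = 0.983 × 0.327 / 0.0160 = 20.1 L.
Diluent to add = V₂ − V₁ = 20.1 − 0.327 = 19.8 L.

19.8 L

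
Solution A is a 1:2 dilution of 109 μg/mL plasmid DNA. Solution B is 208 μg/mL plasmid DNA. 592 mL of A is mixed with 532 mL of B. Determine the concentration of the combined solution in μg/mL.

C_A = 109 μg/mL / 2 = 54.5 μg/mL.
C_mix = (C_A·V_A + C_B·V_B)/(V_A + V_B) = (54.5×592 + 208×532) / 1124 = 127 μg/mL.

127 μg/mL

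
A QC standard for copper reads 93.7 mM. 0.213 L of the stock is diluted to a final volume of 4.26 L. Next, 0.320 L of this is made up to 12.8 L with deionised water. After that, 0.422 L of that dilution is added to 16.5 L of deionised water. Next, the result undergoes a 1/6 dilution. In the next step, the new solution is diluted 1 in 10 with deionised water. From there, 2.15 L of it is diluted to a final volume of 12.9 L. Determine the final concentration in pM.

Overall dilution factor = 20 × 40 × 40.10 × 6 × 10 × 6 = 1.15 × 10⁷.
93.7 mM / 1.15 × 10⁷ = 8.11 × 10⁻⁶ mM = 8110 pM.

8110 pM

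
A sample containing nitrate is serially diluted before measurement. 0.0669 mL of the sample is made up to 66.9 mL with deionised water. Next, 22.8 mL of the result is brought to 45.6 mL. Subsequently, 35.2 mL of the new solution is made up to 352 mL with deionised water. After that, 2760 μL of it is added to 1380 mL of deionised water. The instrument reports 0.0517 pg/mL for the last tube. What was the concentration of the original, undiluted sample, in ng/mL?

Overall dilution factor = 1000 × 2 × 10 × 501 = 1.00 × 10⁷.
Original = 0.0517 pg/mL × 1.00 × 10⁷ = 5.18 × 10⁵ pg/mL = 518 ng/mL.

518 ng/mL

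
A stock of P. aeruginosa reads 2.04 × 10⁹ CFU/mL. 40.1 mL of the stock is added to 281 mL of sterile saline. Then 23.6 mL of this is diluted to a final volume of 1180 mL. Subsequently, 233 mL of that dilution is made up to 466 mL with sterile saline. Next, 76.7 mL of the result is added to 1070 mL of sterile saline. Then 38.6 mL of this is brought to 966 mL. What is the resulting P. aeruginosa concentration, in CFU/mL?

6810 CFU/mL

Overall dilution factor = 8.007 × 50 × 2 × 14.95 × 25.03 = 3.00 × 10⁵.
2.04 × 10⁹ CFU/mL / 3.00 × 10⁵ = 6810 CFU/mL.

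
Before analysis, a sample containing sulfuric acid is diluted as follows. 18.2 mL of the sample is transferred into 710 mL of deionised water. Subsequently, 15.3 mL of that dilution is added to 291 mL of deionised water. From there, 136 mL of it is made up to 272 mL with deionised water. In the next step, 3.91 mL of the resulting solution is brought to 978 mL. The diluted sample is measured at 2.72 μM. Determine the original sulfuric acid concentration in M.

1.09 M

Overall dilution factor = 40.01 × 20.02 × 2 × 250.1 = 4.01 × 10⁵.
Original = 2.72 μM × 4.01 × 10⁵ = 1.09 × 10⁶ μM = 1.09 M.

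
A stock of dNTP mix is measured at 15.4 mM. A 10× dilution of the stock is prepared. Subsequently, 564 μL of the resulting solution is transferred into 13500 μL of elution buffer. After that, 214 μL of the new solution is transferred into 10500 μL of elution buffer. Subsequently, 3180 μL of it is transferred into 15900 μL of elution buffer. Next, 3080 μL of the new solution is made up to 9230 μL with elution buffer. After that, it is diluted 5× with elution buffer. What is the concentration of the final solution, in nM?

13.7 nM

Overall dilution factor = 10 × 24.94 × 50.07 × 6 × 2.997 × 5 = 1.12 × 10⁶.
15.4 mM / 1.12 × 10⁶ = 1.37 × 10⁻⁵ mM = 13.7 nM.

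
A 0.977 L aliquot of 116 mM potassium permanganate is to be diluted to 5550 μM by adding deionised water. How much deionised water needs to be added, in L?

5550 μM = 5.55 mM.
V₂ = C₁V₁/C₂ = 116 × 0.977 / 5.55 = 20.4 L.
Diluent to add = V₂ − V₁ = 20.4 − 0.977 = 19.4 L.

19.4 L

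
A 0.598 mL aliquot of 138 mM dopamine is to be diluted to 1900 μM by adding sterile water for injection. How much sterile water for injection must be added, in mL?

42.8 mL

1900 μM = 1.90 mM.
V₂ = C₁V₁/C₂ = 138 × 0.598 / 1.90 = 43.4 mL.
Diluent to add = V₂ − V₁ = 43.4 − 0.598 = 42.8 mL.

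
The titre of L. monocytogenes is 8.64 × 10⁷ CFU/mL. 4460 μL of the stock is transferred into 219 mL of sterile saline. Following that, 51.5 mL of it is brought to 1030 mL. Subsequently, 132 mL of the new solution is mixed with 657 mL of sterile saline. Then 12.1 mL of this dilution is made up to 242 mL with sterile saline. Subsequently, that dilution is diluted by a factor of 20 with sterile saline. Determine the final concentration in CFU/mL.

Overall dilution factor = 50.10 × 20 × 5.977 × 20 × 20 = 2.40 × 10⁶.
8.64 × 10⁷ CFU/mL / 2.40 × 10⁶ = 36.1 CFU/mL.

36.1 CFU/mL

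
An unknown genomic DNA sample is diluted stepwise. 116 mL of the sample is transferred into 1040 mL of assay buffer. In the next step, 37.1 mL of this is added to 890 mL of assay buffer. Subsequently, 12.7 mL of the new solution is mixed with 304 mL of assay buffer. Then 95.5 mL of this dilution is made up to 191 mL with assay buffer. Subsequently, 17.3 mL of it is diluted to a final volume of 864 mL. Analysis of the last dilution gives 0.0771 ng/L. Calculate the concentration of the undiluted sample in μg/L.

47.8 μg/L

Overall dilution factor = 9.966 × 24.99 × 24.94 × 2 × 49.94 = 6.20 × 10⁵.
Original = 0.0771 ng/L × 6.20 × 10⁵ = 4.78 × 10⁴ ng/L = 47.8 μg/L.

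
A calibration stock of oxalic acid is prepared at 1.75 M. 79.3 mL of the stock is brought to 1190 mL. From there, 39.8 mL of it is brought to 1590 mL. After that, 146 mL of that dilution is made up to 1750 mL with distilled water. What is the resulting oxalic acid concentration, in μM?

Overall dilution factor = 15.01 × 39.95 × 11.99 = 7186.
1.75 M / 7186 = 2.44 × 10⁻⁴ M = 244 μM.

244 μM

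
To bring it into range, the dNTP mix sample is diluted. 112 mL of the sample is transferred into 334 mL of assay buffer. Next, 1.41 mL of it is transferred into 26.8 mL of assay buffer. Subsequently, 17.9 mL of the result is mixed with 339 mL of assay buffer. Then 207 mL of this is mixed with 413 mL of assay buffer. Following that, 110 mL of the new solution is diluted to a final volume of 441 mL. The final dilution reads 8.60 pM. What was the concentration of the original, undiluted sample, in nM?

Overall dilution factor = 3.982 × 20.01 × 19.94 × 2.995 × 4.009 = 1.91 × 10⁴.
Original = 8.60 pM × 1.91 × 10⁴ = 1.64 × 10⁵ pM = 164 nM.

164 nM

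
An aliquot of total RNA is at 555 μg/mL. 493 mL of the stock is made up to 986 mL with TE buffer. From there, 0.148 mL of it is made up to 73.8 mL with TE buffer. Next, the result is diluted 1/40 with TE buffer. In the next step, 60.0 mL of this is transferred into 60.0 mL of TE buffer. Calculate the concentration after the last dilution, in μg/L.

Overall dilution factor = 2 × 498.6 × 40 × 2 = 7.98 × 10⁴.
555 μg/mL / 7.98 × 10⁴ = 6.96 × 10⁻³ μg/mL = 6.96 μg/L.

6.96 μg/L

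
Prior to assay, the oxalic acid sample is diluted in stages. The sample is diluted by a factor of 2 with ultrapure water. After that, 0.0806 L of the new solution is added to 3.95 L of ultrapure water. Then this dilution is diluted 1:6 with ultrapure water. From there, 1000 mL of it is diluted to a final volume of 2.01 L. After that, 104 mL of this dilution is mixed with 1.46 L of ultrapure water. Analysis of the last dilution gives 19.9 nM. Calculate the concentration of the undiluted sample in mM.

0.361 mM

Overall dilution factor = 2 × 50.01 × 6 × 2.010 × 15.04 = 1.81 × 10⁴.
Original = 19.9 nM × 1.81 × 10⁴ = 3.61 × 10⁵ nM = 0.361 mM.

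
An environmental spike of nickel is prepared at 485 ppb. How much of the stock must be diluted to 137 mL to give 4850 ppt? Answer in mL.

4850 ppt = 4.85 ppb.
V₁ = C₂V₂/C₁ = 4.85 × 137 / 485 = 1.37 mL.

1.37 mL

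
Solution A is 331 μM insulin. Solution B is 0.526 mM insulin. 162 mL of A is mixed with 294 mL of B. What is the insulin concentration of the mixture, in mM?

C_B = 0.526 mM = 526 μM.
C_mix = (C_A·V_A + C_B·V_B)/(V_A + V_B) = (331×162 + 526×294) / 456.0 = 457 μM = 0.457 mM.

0.457 mM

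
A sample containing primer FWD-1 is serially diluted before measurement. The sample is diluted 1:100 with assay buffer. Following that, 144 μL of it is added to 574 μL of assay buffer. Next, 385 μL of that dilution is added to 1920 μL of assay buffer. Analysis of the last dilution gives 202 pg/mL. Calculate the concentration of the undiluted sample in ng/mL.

Overall dilution factor = 100 × 4.986 × 5.987 = 2985.
Original = 202 pg/mL × 2985 = 6.03 × 10⁵ pg/mL = 603 ng/mL.

603 ng/mL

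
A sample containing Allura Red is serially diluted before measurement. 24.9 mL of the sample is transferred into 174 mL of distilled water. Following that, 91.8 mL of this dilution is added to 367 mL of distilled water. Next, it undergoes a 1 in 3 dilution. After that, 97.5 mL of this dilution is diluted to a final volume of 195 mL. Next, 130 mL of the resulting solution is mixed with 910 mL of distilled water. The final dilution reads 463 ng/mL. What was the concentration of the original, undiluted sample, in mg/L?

Overall dilution factor = 7.988 × 4.998 × 3 × 2 × 8 = 1916.
Original = 463 ng/mL × 1916 = 8.87 × 10⁵ ng/mL = 887 mg/L.

887 mg/L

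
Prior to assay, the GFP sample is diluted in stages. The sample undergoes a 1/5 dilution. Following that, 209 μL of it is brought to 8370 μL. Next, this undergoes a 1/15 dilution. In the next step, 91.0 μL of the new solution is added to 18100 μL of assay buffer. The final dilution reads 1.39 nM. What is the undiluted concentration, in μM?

Overall dilution factor = 5 × 40.05 × 15 × 199.9 = 6.00 × 10⁵.
Original = 1.39 nM × 6.00 × 10⁵ = 8.35 × 10⁵ nM = 835 μM.

835 μM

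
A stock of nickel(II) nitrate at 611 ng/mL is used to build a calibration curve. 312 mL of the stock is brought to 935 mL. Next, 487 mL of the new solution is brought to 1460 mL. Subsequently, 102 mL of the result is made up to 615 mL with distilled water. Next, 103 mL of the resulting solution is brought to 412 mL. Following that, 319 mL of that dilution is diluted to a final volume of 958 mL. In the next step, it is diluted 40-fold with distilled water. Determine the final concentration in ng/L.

Overall dilution factor = 2.997 × 2.998 × 6.029 × 4 × 3.003 × 40 = 2.60 × 10⁴.
611 ng/mL / 2.60 × 10⁴ = 0.0235 ng/mL = 23.5 ng/L.

23.5 ng/L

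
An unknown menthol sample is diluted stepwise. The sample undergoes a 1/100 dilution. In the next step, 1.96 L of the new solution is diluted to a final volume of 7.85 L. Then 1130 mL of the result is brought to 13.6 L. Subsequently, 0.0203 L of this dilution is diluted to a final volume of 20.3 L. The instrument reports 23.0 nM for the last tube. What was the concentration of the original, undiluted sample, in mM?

111 mM

Overall dilution factor = 100 × 4.005 × 12.04 × 1000 = 4.82 × 10⁶.
Original = 23.0 nM × 4.82 × 10⁶ = 1.11 × 10⁸ nM = 111 mM.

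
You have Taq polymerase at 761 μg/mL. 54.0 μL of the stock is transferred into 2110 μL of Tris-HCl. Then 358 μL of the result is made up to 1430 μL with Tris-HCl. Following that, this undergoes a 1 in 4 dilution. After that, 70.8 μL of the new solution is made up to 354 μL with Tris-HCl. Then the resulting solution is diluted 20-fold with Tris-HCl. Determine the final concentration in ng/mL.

Overall dilution factor = 40.07 × 3.994 × 4 × 5 × 20 = 6.40 × 10⁴.
761 μg/mL / 6.40 × 10⁴ = 0.0119 μg/mL = 11.9 ng/mL.

11.9 ng/mL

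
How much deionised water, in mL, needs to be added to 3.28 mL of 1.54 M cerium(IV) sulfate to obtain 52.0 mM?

93.9 mL

52.0 mM = 0.0520 M.
V₂ = C₁V₁/C₂ = 1.54 × 3.28 / 0.0520 = 97.1 mL.
Diluent to add = V₂ − V₁ = 97.1 − 3.28 = 93.9 mL.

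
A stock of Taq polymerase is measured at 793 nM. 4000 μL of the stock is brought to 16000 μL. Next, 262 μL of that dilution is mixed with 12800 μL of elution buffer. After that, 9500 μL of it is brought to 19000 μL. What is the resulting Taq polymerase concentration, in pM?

1990 pM

Overall dilution factor = 4 × 49.85 × 2 = 399.
793 nM / 399 = 1.99 nM = 1990 pM.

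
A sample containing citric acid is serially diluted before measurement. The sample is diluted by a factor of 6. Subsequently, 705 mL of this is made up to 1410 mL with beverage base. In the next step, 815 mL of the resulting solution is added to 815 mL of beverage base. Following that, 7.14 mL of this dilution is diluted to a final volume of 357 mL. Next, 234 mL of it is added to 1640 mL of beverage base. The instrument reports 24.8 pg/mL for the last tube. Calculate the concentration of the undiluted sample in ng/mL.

Overall dilution factor = 6 × 2 × 2 × 50 × 8.009 = 9610.
Original = 24.8 pg/mL × 9610 = 2.38 × 10⁵ pg/mL = 238 ng/mL.

238 ng/mL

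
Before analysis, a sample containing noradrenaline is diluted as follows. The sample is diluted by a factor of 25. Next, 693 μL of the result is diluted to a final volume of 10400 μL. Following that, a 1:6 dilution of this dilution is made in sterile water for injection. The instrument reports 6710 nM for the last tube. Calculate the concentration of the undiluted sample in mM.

Overall dilution factor = 25 × 15.01 × 6 = 2251.
Original = 6710 nM × 2251 = 1.51 × 10⁷ nM = 15.1 mM.

15.1 mM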